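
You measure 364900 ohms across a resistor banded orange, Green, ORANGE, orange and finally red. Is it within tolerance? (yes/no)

Orange → 3 (first significant figure)
Green → 5 (second significant figure)
Orange → 3 (third significant figure)
Orange → ×10^3 multiplier
Red → ±2% tolerance
353 × 1000 = 353000 Ω
Allowed range: 345940 Ω to 360060 Ω.
364900 ohms lies outside that range.

no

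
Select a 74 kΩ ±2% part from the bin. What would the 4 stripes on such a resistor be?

violet, yellow, orange, red

74000 Ω = 74 × 10^3.
7 → violet
4 → yellow
Multiplier 10^3 → orange.
±2% tolerance → red.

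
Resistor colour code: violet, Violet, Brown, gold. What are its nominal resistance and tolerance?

770 Ω ±5%

Violet → 7 (first significant figure)
Violet → 7 (second significant figure)
Brown → ×10 multiplier
Gold → ±5% tolerance
77 × 10 = 770 Ω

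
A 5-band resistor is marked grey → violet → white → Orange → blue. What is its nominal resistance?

879000 Ω

Grey → 8 (first significant figure)
Violet → 7 (second significant figure)
White → 9 (third significant figure)
Orange → ×10^3 multiplier
879 × 1000 = 879000 Ω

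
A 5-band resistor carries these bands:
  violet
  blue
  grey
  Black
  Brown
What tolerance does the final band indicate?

The last band, brown, is the tolerance band.
Brown corresponds to ±1%.

±1%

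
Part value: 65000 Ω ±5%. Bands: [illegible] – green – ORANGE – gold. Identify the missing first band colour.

65000 Ω = 65 × 10^3.
The first band gives digit 6 of the significand, and 6 is blue.

blue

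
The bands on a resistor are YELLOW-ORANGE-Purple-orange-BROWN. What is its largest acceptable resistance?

Yellow → 4 (first significant figure)
Orange → 3 (second significant figure)
Violet → 7 (third significant figure)
Orange → ×10^3 multiplier
Brown → ±1% tolerance
437 × 1000 = 437000 Ω
Largest = 437000 × (1 + 1/100) = 441370 Ω.

441370 Ω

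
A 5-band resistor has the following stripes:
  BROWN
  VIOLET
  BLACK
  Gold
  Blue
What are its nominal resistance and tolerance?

Brown → 1 (first significant figure)
Violet → 7 (second significant figure)
Black → 0 (third significant figure)
Gold → ×0.1 multiplier
Blue → ±0.25% tolerance
170 × 0.1 = 17 Ω

17 Ω ±0.25%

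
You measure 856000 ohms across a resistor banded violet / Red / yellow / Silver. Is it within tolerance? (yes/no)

Violet → 7 (first significant figure)
Red → 2 (second significant figure)
Yellow → ×10^4 multiplier
Silver → ±10% tolerance
72 × 10000 = 720000 Ω
Allowed range: 648000 Ω to 792000 Ω.
856000 ohms lies outside that range.

no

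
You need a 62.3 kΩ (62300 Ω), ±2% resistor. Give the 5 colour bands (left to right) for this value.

blue, red, orange, red, red

62300 Ω = 623 × 10^2.
6 → blue
2 → red
3 → orange
Multiplier 10^2 → red.
±2% tolerance → red.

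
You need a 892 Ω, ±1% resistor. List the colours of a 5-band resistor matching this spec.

892 Ω = 892 × 10^0.
8 → grey
9 → white
2 → red
Multiplier 10^0 → black.
±1% tolerance → brown.

grey, white, red, black, brown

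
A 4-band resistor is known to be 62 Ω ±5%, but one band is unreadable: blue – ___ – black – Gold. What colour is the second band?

red

62 Ω = 62 × 10^0.
The second band gives digit 2 of the significand, and 2 is red.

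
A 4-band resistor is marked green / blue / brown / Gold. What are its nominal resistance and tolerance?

Green → 5 (first significant figure)
Blue → 6 (second significant figure)
Brown → ×10 multiplier
Gold → ±5% tolerance
56 × 10 = 560 Ω

560 Ω ±5%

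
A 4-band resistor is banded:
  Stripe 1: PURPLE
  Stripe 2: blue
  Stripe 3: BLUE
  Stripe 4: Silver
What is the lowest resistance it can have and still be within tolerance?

68400000 Ω

Violet → 7 (first significant figure)
Blue → 6 (second significant figure)
Blue → ×10^6 multiplier
Silver → ±10% tolerance
76 × 1000000 = 76000000 Ω
Lowest = 76000000 × (1 − 10/100) = 68400000 Ω.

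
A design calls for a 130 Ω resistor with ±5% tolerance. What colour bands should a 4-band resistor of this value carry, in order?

130 Ω = 13 × 10^1.
1 → brown
3 → orange
Multiplier 10^1 → brown.
±5% tolerance → gold.

brown, orange, brown, gold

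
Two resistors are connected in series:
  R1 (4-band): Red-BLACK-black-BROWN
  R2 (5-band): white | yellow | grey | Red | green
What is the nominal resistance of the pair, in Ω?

R1: red, black → 20; black ×1 → 20 Ω.
R2: white, yellow, grey → 948; red ×10^2 → 94800 Ω.
Series: 20 + 94800 = 94820 Ω.

94820 Ω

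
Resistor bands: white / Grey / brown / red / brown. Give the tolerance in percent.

The last band, brown, is the tolerance band.
Brown corresponds to ±1%.

±1%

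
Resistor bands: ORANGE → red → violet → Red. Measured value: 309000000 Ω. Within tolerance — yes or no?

no

Orange → 3 (first significant figure)
Red → 2 (second significant figure)
Violet → ×10^7 multiplier
Red → ±2% tolerance
32 × 10000000 = 320000000 Ω
Allowed range: 313600000 Ω to 326400000 Ω.
309000000 Ω lies outside that range.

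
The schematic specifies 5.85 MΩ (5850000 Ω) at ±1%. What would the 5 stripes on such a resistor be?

green, grey, green, yellow, brown

5850000 Ω = 585 × 10^4.
5 → green
8 → grey
5 → green
Multiplier 10^4 → yellow.
±1% tolerance → brown.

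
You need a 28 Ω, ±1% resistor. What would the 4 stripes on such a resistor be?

28 Ω = 28 × 10^0.
2 → red
8 → grey
Multiplier 10^0 → black.
±1% tolerance → brown.

red, grey, black, brown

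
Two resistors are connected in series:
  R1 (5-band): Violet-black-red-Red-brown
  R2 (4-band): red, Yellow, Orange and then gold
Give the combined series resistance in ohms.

94200 Ω

R1: violet, black, red → 702; red ×10^2 → 70200 Ω.
R2: red, yellow → 24; orange ×10^3 → 24000 Ω.
Series: 70200 + 24000 = 94200 Ω.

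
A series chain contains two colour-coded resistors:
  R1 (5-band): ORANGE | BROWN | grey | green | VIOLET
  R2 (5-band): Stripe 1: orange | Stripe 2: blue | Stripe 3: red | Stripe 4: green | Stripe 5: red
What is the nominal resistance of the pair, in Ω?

R1: orange, brown, grey → 318; green ×10^5 → 31800000 Ω.
R2: orange, blue, red → 362; green ×10^5 → 36200000 Ω.
Series: 31800000 + 36200000 = 68000000 Ω.

68000000 Ω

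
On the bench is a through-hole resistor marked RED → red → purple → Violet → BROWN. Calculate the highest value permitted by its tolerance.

2292700000 Ω

Red → 2 (first significant figure)
Red → 2 (second significant figure)
Violet → 7 (third significant figure)
Violet → ×10^7 multiplier
Brown → ±1% tolerance
227 × 10000000 = 2270000000 Ω
Highest = 2270000000 × (1 + 1/100) = 2292700000 Ω.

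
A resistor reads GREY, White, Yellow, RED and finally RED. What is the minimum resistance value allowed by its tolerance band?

87612 Ω

Grey → 8 (first significant figure)
White → 9 (second significant figure)
Yellow → 4 (third significant figure)
Red → ×10^2 multiplier
Red → ±2% tolerance
894 × 100 = 89400 Ω
Minimum = 89400 × (1 − 2/100) = 87612 Ω.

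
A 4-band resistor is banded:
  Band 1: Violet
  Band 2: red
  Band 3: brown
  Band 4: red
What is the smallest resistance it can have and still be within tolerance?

705.6 Ω

Violet → 7 (first significant figure)
Red → 2 (second significant figure)
Brown → ×10 multiplier
Red → ±2% tolerance
72 × 10 = 720 Ω
Smallest = 720 × (1 − 2/100) = 705.6 Ω.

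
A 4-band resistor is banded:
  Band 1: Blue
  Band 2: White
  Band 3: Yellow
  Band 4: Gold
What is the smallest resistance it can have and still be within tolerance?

655500 Ω

Blue → 6 (first significant figure)
White → 9 (second significant figure)
Yellow → ×10^4 multiplier
Gold → ±5% tolerance
69 × 10000 = 690000 Ω
Smallest = 690000 × (1 − 5/100) = 655500 Ω.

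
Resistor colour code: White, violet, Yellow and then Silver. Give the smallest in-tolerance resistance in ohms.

White → 9 (first significant figure)
Violet → 7 (second significant figure)
Yellow → ×10^4 multiplier
Silver → ±10% tolerance
97 × 10000 = 970000 Ω
Smallest = 970000 × (1 − 10/100) = 873000 Ω.

873000 Ω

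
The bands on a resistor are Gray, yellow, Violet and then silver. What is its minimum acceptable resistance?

Grey → 8 (first significant figure)
Yellow → 4 (second significant figure)
Violet → ×10^7 multiplier
Silver → ±10% tolerance
84 × 10000000 = 840000000 Ω
Minimum = 840000000 × (1 − 10/100) = 756000000 Ω.

756000000 Ω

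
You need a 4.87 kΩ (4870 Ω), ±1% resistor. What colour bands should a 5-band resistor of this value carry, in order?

4870 Ω = 487 × 10^1.
4 → yellow
8 → grey
7 → violet
Multiplier 10^1 → brown.
±1% tolerance → brown.

yellow, grey, violet, brown, brown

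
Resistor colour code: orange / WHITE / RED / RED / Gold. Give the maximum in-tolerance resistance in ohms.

Orange → 3 (first significant figure)
White → 9 (second significant figure)
Red → 2 (third significant figure)
Red → ×10^2 multiplier
Gold → ±5% tolerance
392 × 100 = 39200 Ω
Maximum = 39200 × (1 + 5/100) = 41160 Ω.

41160 Ω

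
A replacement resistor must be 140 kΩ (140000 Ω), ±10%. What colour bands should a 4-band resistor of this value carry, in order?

140000 Ω = 14 × 10^4.
1 → brown
4 → yellow
Multiplier 10^4 → yellow.
±10% tolerance → silver.

brown, yellow, yellow, silver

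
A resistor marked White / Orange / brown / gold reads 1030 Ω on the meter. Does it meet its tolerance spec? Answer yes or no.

no

White → 9 (first significant figure)
Orange → 3 (second significant figure)
Brown → ×10 multiplier
Gold → ±5% tolerance
93 × 10 = 930 Ω
Allowed range: 883.5 Ω to 976.5 Ω.
1030 Ω lies outside that range.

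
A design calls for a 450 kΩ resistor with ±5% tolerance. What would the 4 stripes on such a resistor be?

450000 Ω = 45 × 10^4.
4 → yellow
5 → green
Multiplier 10^4 → yellow.
±5% tolerance → gold.

yellow, green, yellow, gold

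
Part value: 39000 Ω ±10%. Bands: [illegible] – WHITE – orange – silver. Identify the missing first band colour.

39000 Ω = 39 × 10^3.
The first band gives digit 3 of the significand, and 3 is orange.

orange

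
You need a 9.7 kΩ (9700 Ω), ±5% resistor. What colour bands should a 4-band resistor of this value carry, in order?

white, violet, red, gold

9700 Ω = 97 × 10^2.
9 → white
7 → violet
Multiplier 10^2 → red.
±5% tolerance → gold.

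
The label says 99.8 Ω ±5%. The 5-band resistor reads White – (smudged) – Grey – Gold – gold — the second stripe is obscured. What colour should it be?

99.8 Ω = 998 × 10^-1.
The second band gives digit 9 of the significand, and 9 is white.

white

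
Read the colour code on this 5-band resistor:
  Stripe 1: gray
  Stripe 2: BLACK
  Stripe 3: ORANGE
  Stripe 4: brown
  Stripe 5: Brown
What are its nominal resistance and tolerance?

8030 Ω ±1%

Grey → 8 (first significant figure)
Black → 0 (second significant figure)
Orange → 3 (third significant figure)
Brown → ×10 multiplier
Brown → ±1% tolerance
803 × 10 = 8030 Ω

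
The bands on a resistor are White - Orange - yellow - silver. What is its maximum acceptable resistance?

1023000 Ω

White → 9 (first significant figure)
Orange → 3 (second significant figure)
Yellow → ×10^4 multiplier
Silver → ±10% tolerance
93 × 10000 = 930000 Ω
Maximum = 930000 × (1 + 10/100) = 1023000 Ω.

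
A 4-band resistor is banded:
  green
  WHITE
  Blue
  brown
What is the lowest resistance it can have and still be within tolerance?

Green → 5 (first significant figure)
White → 9 (second significant figure)
Blue → ×10^6 multiplier
Brown → ±1% tolerance
59 × 1000000 = 59000000 Ω
Lowest = 59000000 × (1 − 1/100) = 58410000 Ω.

58410000 Ω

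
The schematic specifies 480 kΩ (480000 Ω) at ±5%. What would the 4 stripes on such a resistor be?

480000 Ω = 48 × 10^4.
4 → yellow
8 → grey
Multiplier 10^4 → yellow.
±5% tolerance → gold.

yellow, grey, yellow, gold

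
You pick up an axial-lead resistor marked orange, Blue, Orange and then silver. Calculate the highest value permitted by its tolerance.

39600 Ω

Orange → 3 (first significant figure)
Blue → 6 (second significant figure)
Orange → ×10^3 multiplier
Silver → ±10% tolerance
36 × 1000 = 36000 Ω
Highest = 36000 × (1 + 10/100) = 39600 Ω.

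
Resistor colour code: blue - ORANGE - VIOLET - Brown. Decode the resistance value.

630000000 Ω

Blue → 6 (first significant figure)
Orange → 3 (second significant figure)
Violet → ×10^7 multiplier
63 × 10000000 = 630000000 Ω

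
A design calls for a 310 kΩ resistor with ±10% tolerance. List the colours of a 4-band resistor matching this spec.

310000 Ω = 31 × 10^4.
3 → orange
1 → brown
Multiplier 10^4 → yellow.
±10% tolerance → silver.

orange, brown, yellow, silver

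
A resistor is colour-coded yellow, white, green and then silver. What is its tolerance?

±10%

The last band, silver, is the tolerance band.
Silver corresponds to ±10%.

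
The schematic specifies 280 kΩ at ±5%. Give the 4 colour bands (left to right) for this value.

red, grey, yellow, gold

280000 Ω = 28 × 10^4.
2 → red
8 → grey
Multiplier 10^4 → yellow.
±5% tolerance → gold.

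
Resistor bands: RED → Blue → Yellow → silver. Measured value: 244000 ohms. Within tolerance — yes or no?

Red → 2 (first significant figure)
Blue → 6 (second significant figure)
Yellow → ×10^4 multiplier
Silver → ±10% tolerance
26 × 10000 = 260000 Ω
Allowed range: 234000 Ω to 286000 Ω.
244000 ohms lies inside that range.

yes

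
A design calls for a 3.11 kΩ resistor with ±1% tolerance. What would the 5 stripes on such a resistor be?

orange, brown, brown, brown, brown

3110 Ω = 311 × 10^1.
3 → orange
1 → brown
1 → brown
Multiplier 10^1 → brown.
±1% tolerance → brown.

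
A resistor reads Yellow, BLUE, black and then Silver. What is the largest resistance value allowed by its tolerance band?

Yellow → 4 (first significant figure)
Blue → 6 (second significant figure)
Black → ×1 multiplier
Silver → ±10% tolerance
46 × 1 = 46 Ω
Largest = 46 × (1 + 10/100) = 50.6 Ω.

50.6 Ω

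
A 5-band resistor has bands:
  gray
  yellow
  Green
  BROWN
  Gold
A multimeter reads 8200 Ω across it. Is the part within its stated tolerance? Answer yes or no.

Grey → 8 (first significant figure)
Yellow → 4 (second significant figure)
Green → 5 (third significant figure)
Brown → ×10 multiplier
Gold → ±5% tolerance
845 × 10 = 8450 Ω
Allowed range: 8027.5 Ω to 8872.5 Ω.
8200 Ω lies inside that range.

yes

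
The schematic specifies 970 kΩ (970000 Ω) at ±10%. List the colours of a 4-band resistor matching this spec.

970000 Ω = 97 × 10^4.
9 → white
7 → violet
Multiplier 10^4 → yellow.
±10% tolerance → silver.

white, violet, yellow, silver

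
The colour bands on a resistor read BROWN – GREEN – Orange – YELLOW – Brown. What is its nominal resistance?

Brown → 1 (first significant figure)
Green → 5 (second significant figure)
Orange → 3 (third significant figure)
Yellow → ×10^4 multiplier
153 × 10000 = 1530000 Ω

1530000 Ω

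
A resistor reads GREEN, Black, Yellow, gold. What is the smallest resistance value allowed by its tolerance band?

Green → 5 (first significant figure)
Black → 0 (second significant figure)
Yellow → ×10^4 multiplier
Gold → ±5% tolerance
50 × 10000 = 500000 Ω
Smallest = 500000 × (1 − 5/100) = 475000 Ω.

475000 Ω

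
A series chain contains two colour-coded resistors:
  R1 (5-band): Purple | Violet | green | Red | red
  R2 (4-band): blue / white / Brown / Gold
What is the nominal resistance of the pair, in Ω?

R1: violet, violet, green → 775; red ×10^2 → 77500 Ω.
R2: blue, white → 69; brown ×10 → 690 Ω.
Series: 77500 + 690 = 78190 Ω.

78190 Ω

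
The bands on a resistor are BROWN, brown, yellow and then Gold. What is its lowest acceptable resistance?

104500 Ω

Brown → 1 (first significant figure)
Brown → 1 (second significant figure)
Yellow → ×10^4 multiplier
Gold → ±5% tolerance
11 × 10000 = 110000 Ω
Lowest = 110000 × (1 − 5/100) = 104500 Ω.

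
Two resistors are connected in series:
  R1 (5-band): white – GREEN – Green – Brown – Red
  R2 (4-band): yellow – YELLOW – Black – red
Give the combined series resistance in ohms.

9594 Ω

R1: white, green, green → 955; brown ×10 → 9550 Ω.
R2: yellow, yellow → 44; black ×1 → 44 Ω.
Series: 9550 + 44 = 9594 Ω.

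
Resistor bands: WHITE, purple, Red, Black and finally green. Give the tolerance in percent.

The last band, green, is the tolerance band.
Green corresponds to ±0.5%.

±0.5%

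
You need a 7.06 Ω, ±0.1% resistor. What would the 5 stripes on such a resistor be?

violet, black, blue, silver, violet

7.06 Ω = 706 × 10^-2.
7 → violet
0 → black
6 → blue
Multiplier 10^-2 → silver.
±0.1% tolerance → violet.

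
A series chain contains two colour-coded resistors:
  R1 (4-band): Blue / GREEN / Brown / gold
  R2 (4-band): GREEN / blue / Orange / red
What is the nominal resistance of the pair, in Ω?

R1: blue, green → 65; brown ×10 → 650 Ω.
R2: green, blue → 56; orange ×10^3 → 56000 Ω.
Series: 650 + 56000 = 56650 Ω.

56650 Ω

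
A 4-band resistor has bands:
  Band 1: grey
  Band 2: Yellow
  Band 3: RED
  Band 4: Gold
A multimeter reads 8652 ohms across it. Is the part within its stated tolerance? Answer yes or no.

Grey → 8 (first significant figure)
Yellow → 4 (second significant figure)
Red → ×10^2 multiplier
Gold → ±5% tolerance
84 × 100 = 8400 Ω
Allowed range: 7980 Ω to 8820 Ω.
8652 ohms lies inside that range.

yes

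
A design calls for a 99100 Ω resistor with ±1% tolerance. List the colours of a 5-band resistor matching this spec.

99100 Ω = 991 × 10^2.
9 → white
9 → white
1 → brown
Multiplier 10^2 → red.
±1% tolerance → brown.

white, white, brown, red, brown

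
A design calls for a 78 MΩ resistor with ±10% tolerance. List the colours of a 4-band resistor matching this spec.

78000000 Ω = 78 × 10^6.
7 → violet
8 → grey
Multiplier 10^6 → blue.
±10% tolerance → silver.

violet, grey, blue, silver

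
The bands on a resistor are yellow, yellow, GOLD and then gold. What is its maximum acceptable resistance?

4.62 Ω

Yellow → 4 (first significant figure)
Yellow → 4 (second significant figure)
Gold → ×0.1 multiplier
Gold → ±5% tolerance
44 × 0.1 = 4.4 Ω
Maximum = 4.4 × (1 + 5/100) = 4.62 Ω.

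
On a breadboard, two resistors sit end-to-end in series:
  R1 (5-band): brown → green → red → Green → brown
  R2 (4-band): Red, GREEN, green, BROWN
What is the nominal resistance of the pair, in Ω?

R1: brown, green, red → 152; green ×10^5 → 15200000 Ω.
R2: red, green → 25; green ×10^5 → 2500000 Ω.
Series: 15200000 + 2500000 = 17700000 Ω.

17700000 Ω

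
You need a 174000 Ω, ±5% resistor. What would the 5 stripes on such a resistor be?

brown, violet, yellow, orange, gold

174000 Ω = 174 × 10^3.
1 → brown
7 → violet
4 → yellow
Multiplier 10^3 → orange.
±5% tolerance → gold.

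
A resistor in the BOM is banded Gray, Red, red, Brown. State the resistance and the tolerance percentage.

Grey → 8 (first significant figure)
Red → 2 (second significant figure)
Red → ×10^2 multiplier
Brown → ±1% tolerance
82 × 100 = 8200 Ω

8200 Ω ±1%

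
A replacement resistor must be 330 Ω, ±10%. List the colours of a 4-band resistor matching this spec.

orange, orange, brown, silver

330 Ω = 33 × 10^1.
3 → orange
3 → orange
Multiplier 10^1 → brown.
±10% tolerance → silver.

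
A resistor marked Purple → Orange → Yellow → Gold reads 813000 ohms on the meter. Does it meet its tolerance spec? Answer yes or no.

Violet → 7 (first significant figure)
Orange → 3 (second significant figure)
Yellow → ×10^4 multiplier
Gold → ±5% tolerance
73 × 10000 = 730000 Ω
Allowed range: 693500 Ω to 766500 Ω.
813000 ohms lies outside that range.

no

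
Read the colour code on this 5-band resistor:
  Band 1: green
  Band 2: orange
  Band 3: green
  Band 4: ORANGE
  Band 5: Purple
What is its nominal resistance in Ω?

535000 Ω

Green → 5 (first significant figure)
Orange → 3 (second significant figure)
Green → 5 (third significant figure)
Orange → ×10^3 multiplier
535 × 1000 = 535000 Ω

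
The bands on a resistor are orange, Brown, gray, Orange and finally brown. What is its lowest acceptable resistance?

Orange → 3 (first significant figure)
Brown → 1 (second significant figure)
Grey → 8 (third significant figure)
Orange → ×10^3 multiplier
Brown → ±1% tolerance
318 × 1000 = 318000 Ω
Lowest = 318000 × (1 − 1/100) = 314820 Ω.

314820 Ω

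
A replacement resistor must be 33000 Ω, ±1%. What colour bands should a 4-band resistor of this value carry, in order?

orange, orange, orange, brown

33000 Ω = 33 × 10^3.
3 → orange
3 → orange
Multiplier 10^3 → orange.
±1% tolerance → brown.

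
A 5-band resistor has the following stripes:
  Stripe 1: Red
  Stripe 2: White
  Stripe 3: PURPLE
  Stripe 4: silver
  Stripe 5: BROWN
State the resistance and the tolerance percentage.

Red → 2 (first significant figure)
White → 9 (second significant figure)
Violet → 7 (third significant figure)
Silver → ×0.01 multiplier
Brown → ±1% tolerance
297 × 0.01 = 2.97 Ω

2.97 Ω ±1%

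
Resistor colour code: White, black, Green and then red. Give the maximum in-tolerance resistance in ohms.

9180000 Ω

White → 9 (first significant figure)
Black → 0 (second significant figure)
Green → ×10^5 multiplier
Red → ±2% tolerance
90 × 100000 = 9000000 Ω
Maximum = 9000000 × (1 + 2/100) = 9180000 Ω.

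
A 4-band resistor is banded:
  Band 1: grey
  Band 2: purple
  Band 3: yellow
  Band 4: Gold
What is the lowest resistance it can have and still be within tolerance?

826500 Ω

Grey → 8 (first significant figure)
Violet → 7 (second significant figure)
Yellow → ×10^4 multiplier
Gold → ±5% tolerance
87 × 10000 = 870000 Ω
Lowest = 870000 × (1 − 5/100) = 826500 Ω.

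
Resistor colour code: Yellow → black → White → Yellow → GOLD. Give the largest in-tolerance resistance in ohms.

4294500 Ω

Yellow → 4 (first significant figure)
Black → 0 (second significant figure)
White → 9 (third significant figure)
Yellow → ×10^4 multiplier
Gold → ±5% tolerance
409 × 10000 = 4090000 Ω
Largest = 4090000 × (1 + 5/100) = 4294500 Ω.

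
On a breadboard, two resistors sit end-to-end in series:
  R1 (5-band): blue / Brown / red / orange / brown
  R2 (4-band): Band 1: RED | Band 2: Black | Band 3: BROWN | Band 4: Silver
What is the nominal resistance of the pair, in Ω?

612200 Ω

R1: blue, brown, red → 612; orange ×10^3 → 612000 Ω.
R2: red, black → 20; brown ×10 → 200 Ω.
Series: 612000 + 200 = 612200 Ω.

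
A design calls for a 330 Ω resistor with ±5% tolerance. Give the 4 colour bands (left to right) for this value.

orange, orange, brown, gold

330 Ω = 33 × 10^1.
3 → orange
3 → orange
Multiplier 10^1 → brown.
±5% tolerance → gold.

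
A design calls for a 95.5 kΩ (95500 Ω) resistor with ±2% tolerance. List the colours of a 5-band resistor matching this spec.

white, green, green, red, red

95500 Ω = 955 × 10^2.
9 → white
5 → green
5 → green
Multiplier 10^2 → red.
±2% tolerance → red.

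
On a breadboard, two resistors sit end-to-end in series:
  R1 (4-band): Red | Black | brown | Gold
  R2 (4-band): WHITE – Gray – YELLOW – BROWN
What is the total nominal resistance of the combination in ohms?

980200 Ω

R1: red, black → 20; brown ×10 → 200 Ω.
R2: white, grey → 98; yellow ×10^4 → 980000 Ω.
Series: 200 + 980000 = 980200 Ω.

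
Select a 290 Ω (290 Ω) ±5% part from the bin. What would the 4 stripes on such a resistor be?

red, white, brown, gold

290 Ω = 29 × 10^1.
2 → red
9 → white
Multiplier 10^1 → brown.
±5% tolerance → gold.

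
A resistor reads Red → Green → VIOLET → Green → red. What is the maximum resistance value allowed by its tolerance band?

26214000 Ω

Red → 2 (first significant figure)
Green → 5 (second significant figure)
Violet → 7 (third significant figure)
Green → ×10^5 multiplier
Red → ±2% tolerance
257 × 100000 = 25700000 Ω
Maximum = 25700000 × (1 + 2/100) = 26214000 Ω.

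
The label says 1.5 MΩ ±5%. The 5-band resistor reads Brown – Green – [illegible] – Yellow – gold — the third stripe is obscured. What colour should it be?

1500000 Ω = 150 × 10^4.
The third band gives digit 0 of the significand, and 0 is black.

black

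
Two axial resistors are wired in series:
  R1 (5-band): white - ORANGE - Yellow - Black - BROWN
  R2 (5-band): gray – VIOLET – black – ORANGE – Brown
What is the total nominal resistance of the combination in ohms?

R1: white, orange, yellow → 934; black ×1 → 934 Ω.
R2: grey, violet, black → 870; orange ×10^3 → 870000 Ω.
Series: 934 + 870000 = 870934 Ω.

870934 Ω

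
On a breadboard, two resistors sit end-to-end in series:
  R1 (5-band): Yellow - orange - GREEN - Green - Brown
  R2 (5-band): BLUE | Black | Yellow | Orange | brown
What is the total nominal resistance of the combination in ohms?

44104000 Ω

R1: yellow, orange, green → 435; green ×10^5 → 43500000 Ω.
R2: blue, black, yellow → 604; orange ×10^3 → 604000 Ω.
Series: 43500000 + 604000 = 44104000 Ω.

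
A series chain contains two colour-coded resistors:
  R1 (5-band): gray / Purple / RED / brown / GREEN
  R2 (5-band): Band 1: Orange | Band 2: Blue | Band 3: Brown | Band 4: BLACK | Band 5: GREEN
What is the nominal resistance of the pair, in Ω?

R1: grey, violet, red → 872; brown ×10 → 8720 Ω.
R2: orange, blue, brown → 361; black ×1 → 361 Ω.
Series: 8720 + 361 = 9081 Ω.

9081 Ω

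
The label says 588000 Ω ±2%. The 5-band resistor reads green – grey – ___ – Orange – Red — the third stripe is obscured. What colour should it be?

grey

588000 Ω = 588 × 10^3.
The third band gives digit 8 of the significand, and 8 is grey.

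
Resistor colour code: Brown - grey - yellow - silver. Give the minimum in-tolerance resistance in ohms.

Brown → 1 (first significant figure)
Grey → 8 (second significant figure)
Yellow → ×10^4 multiplier
Silver → ±10% tolerance
18 × 10000 = 180000 Ω
Minimum = 180000 × (1 − 10/100) = 162000 Ω.

162000 Ω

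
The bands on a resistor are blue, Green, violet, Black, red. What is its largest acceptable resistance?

670.14 Ω

Blue → 6 (first significant figure)
Green → 5 (second significant figure)
Violet → 7 (third significant figure)
Black → ×1 multiplier
Red → ±2% tolerance
657 × 1 = 657 Ω
Largest = 657 × (1 + 2/100) = 670.14 Ω.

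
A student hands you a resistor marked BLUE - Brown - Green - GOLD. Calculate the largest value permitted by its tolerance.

Blue → 6 (first significant figure)
Brown → 1 (second significant figure)
Green → ×10^5 multiplier
Gold → ±5% tolerance
61 × 100000 = 6100000 Ω
Largest = 6100000 × (1 + 5/100) = 6405000 Ω.

6405000 Ω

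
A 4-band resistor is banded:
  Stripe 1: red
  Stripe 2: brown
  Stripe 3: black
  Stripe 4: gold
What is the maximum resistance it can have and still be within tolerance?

Red → 2 (first significant figure)
Brown → 1 (second significant figure)
Black → ×1 multiplier
Gold → ±5% tolerance
21 × 1 = 21 Ω
Maximum = 21 × (1 + 5/100) = 22.05 Ω.

22.05 Ω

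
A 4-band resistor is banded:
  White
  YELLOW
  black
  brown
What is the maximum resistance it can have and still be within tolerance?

94.94 Ω

White → 9 (first significant figure)
Yellow → 4 (second significant figure)
Black → ×1 multiplier
Brown → ±1% tolerance
94 × 1 = 94 Ω
Maximum = 94 × (1 + 1/100) = 94.94 Ω.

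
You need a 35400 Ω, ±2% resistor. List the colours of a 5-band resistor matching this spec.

orange, green, yellow, red, red

35400 Ω = 354 × 10^2.
3 → orange
5 → green
4 → yellow
Multiplier 10^2 → red.
±2% tolerance → red.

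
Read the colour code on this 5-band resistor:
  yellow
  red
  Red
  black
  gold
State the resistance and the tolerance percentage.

422 Ω ±5%

Yellow → 4 (first significant figure)
Red → 2 (second significant figure)
Red → 2 (third significant figure)
Black → ×1 multiplier
Gold → ±5% tolerance
422 × 1 = 422 Ω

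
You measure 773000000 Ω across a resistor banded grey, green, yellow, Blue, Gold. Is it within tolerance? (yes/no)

Grey → 8 (first significant figure)
Green → 5 (second significant figure)
Yellow → 4 (third significant figure)
Blue → ×10^6 multiplier
Gold → ±5% tolerance
854 × 1000000 = 854000000 Ω
Allowed range: 811300000 Ω to 896700000 Ω.
773000000 Ω lies outside that range.

no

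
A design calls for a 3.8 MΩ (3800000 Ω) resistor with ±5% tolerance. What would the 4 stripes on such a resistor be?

3800000 Ω = 38 × 10^5.
3 → orange
8 → grey
Multiplier 10^5 → green.
±5% tolerance → gold.

orange, grey, green, gold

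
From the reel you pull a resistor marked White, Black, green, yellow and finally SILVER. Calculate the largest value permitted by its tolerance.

White → 9 (first significant figure)
Black → 0 (second significant figure)
Green → 5 (third significant figure)
Yellow → ×10^4 multiplier
Silver → ±10% tolerance
905 × 10000 = 9050000 Ω
Largest = 9050000 × (1 + 10/100) = 9955000 Ω.

9955000 Ω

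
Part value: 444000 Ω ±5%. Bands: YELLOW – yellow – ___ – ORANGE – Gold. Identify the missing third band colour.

444000 Ω = 444 × 10^3.
The third band gives digit 4 of the significand, and 4 is yellow.

yellow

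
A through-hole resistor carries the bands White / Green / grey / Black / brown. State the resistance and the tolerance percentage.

958 Ω ±1%

White → 9 (first significant figure)
Green → 5 (second significant figure)
Grey → 8 (third significant figure)
Black → ×1 multiplier
Brown → ±1% tolerance
958 × 1 = 958 Ω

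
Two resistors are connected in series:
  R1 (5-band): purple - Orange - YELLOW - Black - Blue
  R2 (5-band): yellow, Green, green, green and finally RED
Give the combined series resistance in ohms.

45500734 Ω

R1: violet, orange, yellow → 734; black ×1 → 734 Ω.
R2: yellow, green, green → 455; green ×10^5 → 45500000 Ω.
Series: 734 + 45500000 = 45500734 Ω.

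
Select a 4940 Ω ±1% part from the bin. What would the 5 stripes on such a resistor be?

yellow, white, yellow, brown, brown

4940 Ω = 494 × 10^1.
4 → yellow
9 → white
4 → yellow
Multiplier 10^1 → brown.
±1% tolerance → brown.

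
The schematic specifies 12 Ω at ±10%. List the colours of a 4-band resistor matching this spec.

brown, red, black, silver

12 Ω = 12 × 10^0.
1 → brown
2 → red
Multiplier 10^0 → black.
±10% tolerance → silver.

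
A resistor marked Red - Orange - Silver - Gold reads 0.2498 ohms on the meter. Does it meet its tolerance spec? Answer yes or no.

Red → 2 (first significant figure)
Orange → 3 (second significant figure)
Silver → ×0.01 multiplier
Gold → ±5% tolerance
23 × 0.01 = 0.23 Ω
Allowed range: 0.2185 Ω to 0.2415 Ω.
0.2498 ohms lies outside that range.

no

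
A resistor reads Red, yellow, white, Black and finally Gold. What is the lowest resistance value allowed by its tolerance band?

236.55 Ω

Red → 2 (first significant figure)
Yellow → 4 (second significant figure)
White → 9 (third significant figure)
Black → ×1 multiplier
Gold → ±5% tolerance
249 × 1 = 249 Ω
Lowest = 249 × (1 − 5/100) = 236.55 Ω.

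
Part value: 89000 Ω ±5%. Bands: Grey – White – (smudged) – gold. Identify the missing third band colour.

89000 Ω = 89 × 10^3.
The third band is the multiplier, 10^3, which is orange.

orange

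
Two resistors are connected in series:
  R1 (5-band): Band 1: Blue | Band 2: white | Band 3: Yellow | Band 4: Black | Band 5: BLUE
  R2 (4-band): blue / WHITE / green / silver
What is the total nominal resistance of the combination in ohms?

R1: blue, white, yellow → 694; black ×1 → 694 Ω.
R2: blue, white → 69; green ×10^5 → 6900000 Ω.
Series: 694 + 6900000 = 6900694 Ω.

6900694 Ω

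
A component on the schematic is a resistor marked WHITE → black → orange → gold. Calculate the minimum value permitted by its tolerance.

White → 9 (first significant figure)
Black → 0 (second significant figure)
Orange → ×10^3 multiplier
Gold → ±5% tolerance
90 × 1000 = 90000 Ω
Minimum = 90000 × (1 − 5/100) = 85500 Ω.

85500 Ω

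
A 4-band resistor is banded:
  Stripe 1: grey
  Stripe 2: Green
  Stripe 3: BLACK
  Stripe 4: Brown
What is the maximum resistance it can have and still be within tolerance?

Grey → 8 (first significant figure)
Green → 5 (second significant figure)
Black → ×1 multiplier
Brown → ±1% tolerance
85 × 1 = 85 Ω
Maximum = 85 × (1 + 1/100) = 85.85 Ω.

85.85 Ω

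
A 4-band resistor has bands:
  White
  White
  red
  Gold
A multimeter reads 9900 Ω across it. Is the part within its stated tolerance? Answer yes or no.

yes

White → 9 (first significant figure)
White → 9 (second significant figure)
Red → ×10^2 multiplier
Gold → ±5% tolerance
99 × 100 = 9900 Ω
Allowed range: 9405 Ω to 10395 Ω.
9900 Ω lies inside that range.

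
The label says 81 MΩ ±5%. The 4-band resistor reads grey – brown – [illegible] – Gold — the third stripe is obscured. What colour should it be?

blue

81000000 Ω = 81 × 10^6.
The third band is the multiplier, 10^6, which is blue.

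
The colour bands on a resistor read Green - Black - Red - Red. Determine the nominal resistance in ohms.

5000 Ω

Green → 5 (first significant figure)
Black → 0 (second significant figure)
Red → ×10^2 multiplier
50 × 100 = 5000 Ω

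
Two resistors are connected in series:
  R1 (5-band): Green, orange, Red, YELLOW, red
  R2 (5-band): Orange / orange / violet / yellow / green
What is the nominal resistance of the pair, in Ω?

8690000 Ω

R1: green, orange, red → 532; yellow ×10^4 → 5320000 Ω.
R2: orange, orange, violet → 337; yellow ×10^4 → 3370000 Ω.
Series: 5320000 + 3370000 = 8690000 Ω.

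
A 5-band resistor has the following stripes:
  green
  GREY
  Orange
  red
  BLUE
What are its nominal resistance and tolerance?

Green → 5 (first significant figure)
Grey → 8 (second significant figure)
Orange → 3 (third significant figure)
Red → ×10^2 multiplier
Blue → ±0.25% tolerance
583 × 100 = 58300 Ω

58300 Ω ±0.25%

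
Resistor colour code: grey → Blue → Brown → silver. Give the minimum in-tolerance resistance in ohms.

774 Ω

Grey → 8 (first significant figure)
Blue → 6 (second significant figure)
Brown → ×10 multiplier
Silver → ±10% tolerance
86 × 10 = 860 Ω
Minimum = 860 × (1 − 10/100) = 774 Ω.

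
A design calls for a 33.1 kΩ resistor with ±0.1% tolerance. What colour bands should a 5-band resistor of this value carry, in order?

33100 Ω = 331 × 10^2.
3 → orange
3 → orange
1 → brown
Multiplier 10^2 → red.
±0.1% tolerance → violet.

orange, orange, brown, red, violet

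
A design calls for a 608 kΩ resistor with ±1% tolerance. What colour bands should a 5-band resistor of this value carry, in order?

608000 Ω = 608 × 10^3.
6 → blue
0 → black
8 → grey
Multiplier 10^3 → orange.
±1% tolerance → brown.

blue, black, grey, orange, brown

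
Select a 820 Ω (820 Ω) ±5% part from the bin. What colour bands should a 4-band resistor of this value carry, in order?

820 Ω = 82 × 10^1.
8 → grey
2 → red
Multiplier 10^1 → brown.
±5% tolerance → gold.

grey, red, brown, gold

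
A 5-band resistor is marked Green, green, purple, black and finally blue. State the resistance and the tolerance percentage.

Green → 5 (first significant figure)
Green → 5 (second significant figure)
Violet → 7 (third significant figure)
Black → ×1 multiplier
Blue → ±0.25% tolerance
557 × 1 = 557 Ω

557 Ω ±0.25%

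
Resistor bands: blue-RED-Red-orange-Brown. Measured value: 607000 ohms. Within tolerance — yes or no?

Blue → 6 (first significant figure)
Red → 2 (second significant figure)
Red → 2 (third significant figure)
Orange → ×10^3 multiplier
Brown → ±1% tolerance
622 × 1000 = 622000 Ω
Allowed range: 615780 Ω to 628220 Ω.
607000 ohms lies outside that range.

no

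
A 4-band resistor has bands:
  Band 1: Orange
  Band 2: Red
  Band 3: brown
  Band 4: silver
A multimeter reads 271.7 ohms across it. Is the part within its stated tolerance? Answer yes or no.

no

Orange → 3 (first significant figure)
Red → 2 (second significant figure)
Brown → ×10 multiplier
Silver → ±10% tolerance
32 × 10 = 320 Ω
Allowed range: 288 Ω to 352 Ω.
271.7 ohms lies outside that range.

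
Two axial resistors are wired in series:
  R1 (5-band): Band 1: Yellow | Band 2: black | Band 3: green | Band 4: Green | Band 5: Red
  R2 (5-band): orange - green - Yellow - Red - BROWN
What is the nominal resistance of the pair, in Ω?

40535400 Ω

R1: yellow, black, green → 405; green ×10^5 → 40500000 Ω.
R2: orange, green, yellow → 354; red ×10^2 → 35400 Ω.
Series: 40500000 + 35400 = 40535400 Ω.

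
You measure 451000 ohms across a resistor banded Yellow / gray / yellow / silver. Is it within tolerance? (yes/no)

Yellow → 4 (first significant figure)
Grey → 8 (second significant figure)
Yellow → ×10^4 multiplier
Silver → ±10% tolerance
48 × 10000 = 480000 Ω
Allowed range: 432000 Ω to 528000 Ω.
451000 ohms lies inside that range.

yes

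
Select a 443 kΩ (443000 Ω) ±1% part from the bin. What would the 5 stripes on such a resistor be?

yellow, yellow, orange, orange, brown

443000 Ω = 443 × 10^3.
4 → yellow
4 → yellow
3 → orange
Multiplier 10^3 → orange.
±1% tolerance → brown.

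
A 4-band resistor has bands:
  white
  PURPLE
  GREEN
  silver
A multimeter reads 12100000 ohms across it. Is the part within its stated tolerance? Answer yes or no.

no

White → 9 (first significant figure)
Violet → 7 (second significant figure)
Green → ×10^5 multiplier
Silver → ±10% tolerance
97 × 100000 = 9700000 Ω
Allowed range: 8730000 Ω to 10670000 Ω.
12100000 ohms lies outside that range.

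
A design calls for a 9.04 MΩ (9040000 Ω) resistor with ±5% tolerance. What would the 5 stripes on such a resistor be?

white, black, yellow, yellow, gold

9040000 Ω = 904 × 10^4.
9 → white
0 → black
4 → yellow
Multiplier 10^4 → yellow.
±5% tolerance → gold.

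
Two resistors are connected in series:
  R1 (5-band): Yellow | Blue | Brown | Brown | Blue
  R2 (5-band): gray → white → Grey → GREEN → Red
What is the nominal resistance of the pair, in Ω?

R1: yellow, blue, brown → 461; brown ×10 → 4610 Ω.
R2: grey, white, grey → 898; green ×10^5 → 89800000 Ω.
Series: 4610 + 89800000 = 89804610 Ω.

89804610 Ω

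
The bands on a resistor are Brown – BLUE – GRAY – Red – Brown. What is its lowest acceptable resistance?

16632 Ω

Brown → 1 (first significant figure)
Blue → 6 (second significant figure)
Grey → 8 (third significant figure)
Red → ×10^2 multiplier
Brown → ±1% tolerance
168 × 100 = 16800 Ω
Lowest = 16800 × (1 − 1/100) = 16632 Ω.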